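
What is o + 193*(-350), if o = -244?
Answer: -67794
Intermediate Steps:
o + 193*(-350) = -244 + 193*(-350) = -244 - 67550 = -67794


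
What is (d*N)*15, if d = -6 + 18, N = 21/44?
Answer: 945/11 ≈ 85.909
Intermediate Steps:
N = 21/44 (N = 21*(1/44) = 21/44 ≈ 0.47727)
d = 12
(d*N)*15 = (12*(21/44))*15 = (63/11)*15 = 945/11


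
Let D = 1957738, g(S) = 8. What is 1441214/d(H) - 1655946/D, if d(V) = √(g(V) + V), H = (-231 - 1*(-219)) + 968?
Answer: -827973/978869 + 720607*√241/241 ≈ 46418.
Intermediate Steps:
H = 956 (H = (-231 + 219) + 968 = -12 + 968 = 956)
d(V) = √(8 + V)
1441214/d(H) - 1655946/D = 1441214/(√(8 + 956)) - 1655946/1957738 = 1441214/(√964) - 1655946*1/1957738 = 1441214/((2*√241)) - 827973/978869 = 1441214*(√241/482) - 827973/978869 = 720607*√241/241 - 827973/978869 = -827973/978869 + 720607*√241/241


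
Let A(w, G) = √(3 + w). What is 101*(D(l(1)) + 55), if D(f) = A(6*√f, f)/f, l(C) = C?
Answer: 5858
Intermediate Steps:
D(f) = √(3 + 6*√f)/f
101*(D(l(1)) + 55) = 101*(√(3 + 6*√1)/1 + 55) = 101*(1*√(3 + 6*1) + 55) = 101*(1*√(3 + 6) + 55) = 101*(1*√9 + 55) = 101*(1*3 + 55) = 101*(3 + 55) = 101*58 = 5858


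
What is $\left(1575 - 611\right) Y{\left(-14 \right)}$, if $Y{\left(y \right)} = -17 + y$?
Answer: $-29884$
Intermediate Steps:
$\left(1575 - 611\right) Y{\left(-14 \right)} = \left(1575 - 611\right) \left(-17 - 14\right) = 964 \left(-31\right) = -29884$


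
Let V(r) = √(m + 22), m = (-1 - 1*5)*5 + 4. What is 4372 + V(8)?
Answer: 4372 + 2*I ≈ 4372.0 + 2.0*I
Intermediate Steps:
m = -26 (m = (-1 - 5)*5 + 4 = -6*5 + 4 = -30 + 4 = -26)
V(r) = 2*I (V(r) = √(-26 + 22) = √(-4) = 2*I)
4372 + V(8) = 4372 + 2*I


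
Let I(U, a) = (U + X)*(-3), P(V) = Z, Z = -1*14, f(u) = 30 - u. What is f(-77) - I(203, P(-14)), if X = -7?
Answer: 695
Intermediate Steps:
Z = -14
P(V) = -14
I(U, a) = 21 - 3*U (I(U, a) = (U - 7)*(-3) = (-7 + U)*(-3) = 21 - 3*U)
f(-77) - I(203, P(-14)) = (30 - 1*(-77)) - (21 - 3*203) = (30 + 77) - (21 - 609) = 107 - 1*(-588) = 107 + 588 = 695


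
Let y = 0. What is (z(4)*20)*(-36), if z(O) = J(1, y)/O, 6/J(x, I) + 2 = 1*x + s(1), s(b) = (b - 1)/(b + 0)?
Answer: 1080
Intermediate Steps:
s(b) = (-1 + b)/b
J(x, I) = 6/(-2 + x) (J(x, I) = 6/(-2 + (1*x + (-1 + 1)/1)) = 6/(-2 + (x + 1*0)) = 6/(-2 + (x + 0)) = 6/(-2 + x))
z(O) = -6/O (z(O) = (6/(-2 + 1))/O = (6/(-1))/O = (6*(-1))/O = -6/O)
(z(4)*20)*(-36) = (-6/4*20)*(-36) = (-6*¼*20)*(-36) = -3/2*20*(-36) = -30*(-36) = 1080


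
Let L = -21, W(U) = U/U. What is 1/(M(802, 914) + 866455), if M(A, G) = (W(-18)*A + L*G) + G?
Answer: 1/848977 ≈ 1.1779e-6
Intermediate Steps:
W(U) = 1
M(A, G) = A - 20*G (M(A, G) = (1*A - 21*G) + G = (A - 21*G) + G = A - 20*G)
1/(M(802, 914) + 866455) = 1/((802 - 20*914) + 866455) = 1/((802 - 18280) + 866455) = 1/(-17478 + 866455) = 1/848977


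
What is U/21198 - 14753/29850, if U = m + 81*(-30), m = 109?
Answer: -10611554/17576675 ≈ -0.60373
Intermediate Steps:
U = -2321 (U = 109 + 81*(-30) = 109 - 2430 = -2321)
U/21198 - 14753/29850 = -2321/21198 - 14753/29850 = -10611554/17576675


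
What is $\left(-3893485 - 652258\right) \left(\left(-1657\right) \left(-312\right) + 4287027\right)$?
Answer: $-21837799375173$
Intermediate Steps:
$\left(-3893485 - 652258\right) \left(\left(-1657\right) \left(-312\right) + 4287027\right) = - 4545743 \left(516984 + 4287027\right) = \left(-4545743\right) 4804011 = -21837799375173$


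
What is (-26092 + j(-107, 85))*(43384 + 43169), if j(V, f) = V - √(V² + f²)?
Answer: -2267602047 - 86553*√18674 ≈ -2.2794e+9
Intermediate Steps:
(-26092 + j(-107, 85))*(43384 + 43169) = (-26092 + (-107 - √((-107)² + 85²)))*(43384 + 43169) = (-26092 + (-107 - √(11449 + 7225)))*86553 = (-26092 + (-107 - √18674))*86553 = (-26199 - √18674)*86553 = -2267602047 - 86553*√18674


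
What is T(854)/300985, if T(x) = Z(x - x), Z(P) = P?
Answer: 0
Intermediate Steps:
T(x) = 0 (T(x) = x - x = 0)
T(854)/300985 = 0/300985 = 0*(1/300985) = 0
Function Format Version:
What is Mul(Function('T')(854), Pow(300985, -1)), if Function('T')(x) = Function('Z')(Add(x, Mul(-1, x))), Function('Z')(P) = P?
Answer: 0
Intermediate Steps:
Function('T')(x) = 0 (Function('T')(x) = Add(x, Mul(-1, x)) = 0)
Mul(Function('T')(854), Pow(300985, -1)) = Mul(0, Pow(300985, -1)) = Mul(0, Rational(1, 300985)) = 0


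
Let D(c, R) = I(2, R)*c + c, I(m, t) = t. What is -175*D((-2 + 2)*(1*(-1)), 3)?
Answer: 0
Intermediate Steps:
D(c, R) = c + R*c (D(c, R) = R*c + c = c + R*c)
-175*D((-2 + 2)*(1*(-1)), 3) = -175*(-2 + 2)*(1*(-1))*(1 + 3) = -175*0*(-1)*4 = -0*4 = -175*0 = 0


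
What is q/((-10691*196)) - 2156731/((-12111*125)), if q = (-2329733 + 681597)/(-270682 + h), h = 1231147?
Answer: 939529020406237/659483578705875 ≈ 1.4246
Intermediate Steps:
q = -1648136/960465 (q = (-2329733 + 681597)/(-270682 + 1231147) = -1648136/960465 ≈ -1.7160)
q/((-10691*196)) - 2156731/((-12111*125)) = -1648136/(960465*((-10691*196))) - 2156731/((-12111*125)) = -1648136/960465/(-2095436) - 2156731/(-1513875) = -1648136/960465*(-1/2095436) - 2156731*(-1/1513875) = 58862/71878319205 + 2156731/1513875 = 939529020406237/659483578705875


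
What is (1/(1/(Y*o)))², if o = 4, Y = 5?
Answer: 400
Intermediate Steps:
(1/(1/(Y*o)))² = (1/(1/(5*4)))² = (1/(1/20))² = 20² = 400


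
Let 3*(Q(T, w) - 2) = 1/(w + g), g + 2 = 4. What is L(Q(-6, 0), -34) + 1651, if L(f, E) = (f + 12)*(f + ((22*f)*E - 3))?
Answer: -85281/4 ≈ -21320.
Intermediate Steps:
g = 2 (g = -2 + 4 = 2)
Q(T, w) = 2 + 1/(3*(2 + w)) (Q(T, w) = 2 + 1/(3*(w + 2)) = 2 + 1/(3*(2 + w)))
L(f, E) = (12 + f)*(-3 + f + 22*E*f) (L(f, E) = (12 + f)*(f + (22*E*f - 3)) = (12 + f)*(f + (-3 + 22*E*f)) = (12 + f)*(-3 + f + 22*E*f))
L(Q(-6, 0), -34) + 1651 = (-36 + ((13 + 6*0)/(3*(2 + 0)))² + 9*((13 + 6*0)/(3*(2 + 0))) + 22*(-34)*((13 + 6*0)/(3*(2 + 0)))² + 264*(-34)*((13 + 6*0)/(3*(2 + 0)))) + 1651 = (-36 + ((⅓)*(13 + 0)/2)² + 9*((⅓)*(13 + 0)/2) + 22*(-34)*((⅓)*(13 + 0)/2)² + 264*(-34)*((⅓)*(13 + 0)/2)) + 1651 = (-36 + ((⅓)*(½)*13)² + 9*((⅓)*(½)*13) + 22*(-34)*((⅓)*(½)*13)² + 264*(-34)*((⅓)*(½)*13)) + 1651 = (-36 + (13/6)² + 9*(13/6) + 22*(-34)*(13/6)² + 264*(-34)*(13/6)) + 1651 = (-36 + 169/36 + 39/2 + 22*(-34)*(169/36) - 19448) + 1651 = (-36 + 169/36 + 39/2 - 31603/9 - 19448) + 1651 = -91885/4 + 1651 = -85281/4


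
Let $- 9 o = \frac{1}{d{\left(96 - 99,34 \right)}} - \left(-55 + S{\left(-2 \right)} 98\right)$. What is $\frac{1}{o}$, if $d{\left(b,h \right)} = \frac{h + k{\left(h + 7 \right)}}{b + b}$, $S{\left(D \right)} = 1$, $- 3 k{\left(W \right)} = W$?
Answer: $\frac{549}{2641} \approx 0.20788$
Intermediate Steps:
$k{\left(W \right)} = - \frac{W}{3}$
$d{\left(b,h \right)} = \frac{- \frac{7}{3} + \frac{2 h}{3}}{2 b}$ ($d{\left(b,h \right)} = \frac{h - \frac{h + 7}{3}}{b + b} = \frac{h - \frac{7 + h}{3}}{2 b} = \left(h - \left(\frac{7}{3} + \frac{h}{3}\right)\right) \frac{1}{2 b} = \left(- \frac{7}{3} + \frac{2 h}{3}\right) \frac{1}{2 b} = \frac{- \frac{7}{3} + \frac{2 h}{3}}{2 b}$)
$o = \frac{2641}{549}$ ($o = - \frac{\frac{1}{\frac{1}{6} \frac{1}{96 - 99} \left(-7 + 2 \cdot 34\right)} - \left(-55 + 1 \cdot 98\right)}{9} = - \frac{\frac{1}{\frac{1}{6} \frac{1}{-3} \left(-7 + 68\right)} - \left(-55 + 98\right)}{9} = - \frac{\frac{1}{\frac{1}{6} \left(- \frac{1}{3}\right) 61} - 43}{9} = - \frac{\frac{1}{- \frac{61}{18}} - 43}{9} = - \frac{- \frac{18}{61} - 43}{9} = \left(- \frac{1}{9}\right) \left(- \frac{2641}{61}\right) = \frac{2641}{549} \approx 4.8106$)
$\frac{1}{o} = \frac{1}{\frac{2641}{549}} = \frac{549}{2641}$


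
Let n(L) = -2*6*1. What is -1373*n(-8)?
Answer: 16476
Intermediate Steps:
n(L) = -12 (n(L) = -12*1 = -12)
-1373*n(-8) = -1373*(-12) = 16476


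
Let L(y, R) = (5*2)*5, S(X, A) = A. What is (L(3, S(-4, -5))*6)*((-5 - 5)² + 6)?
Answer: 31800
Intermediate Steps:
L(y, R) = 50 (L(y, R) = 10*5 = 50)
(L(3, S(-4, -5))*6)*((-5 - 5)² + 6) = (50*6)*((-5 - 5)² + 6) = 300*((-10)² + 6) = 300*(100 + 6) = 300*106 = 31800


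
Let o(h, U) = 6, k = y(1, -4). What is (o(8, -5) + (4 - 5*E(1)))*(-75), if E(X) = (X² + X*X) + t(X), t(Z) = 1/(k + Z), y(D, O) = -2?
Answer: -375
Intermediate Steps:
k = -2
t(Z) = 1/(-2 + Z)
E(X) = 1/(-2 + X) + 2*X² (E(X) = (X² + X*X) + 1/(-2 + X) = (X² + X²) + 1/(-2 + X) = 2*X² + 1/(-2 + X) = 1/(-2 + X) + 2*X²)
(o(8, -5) + (4 - 5*E(1)))*(-75) = (6 + (4 - 5*(1 + 2*1²*(-2 + 1))/(-2 + 1)))*(-75) = (6 + (4 - 5*(1 + 2*1*(-1))/(-1)))*(-75) = (6 + (4 - (-5)*(1 - 2)))*(-75) = (6 + (4 - (-5)*(-1)))*(-75) = (6 + (4 - 5*1))*(-75) = (6 + (4 - 5))*(-75) = (6 - 1)*(-75) = 5*(-75) = -375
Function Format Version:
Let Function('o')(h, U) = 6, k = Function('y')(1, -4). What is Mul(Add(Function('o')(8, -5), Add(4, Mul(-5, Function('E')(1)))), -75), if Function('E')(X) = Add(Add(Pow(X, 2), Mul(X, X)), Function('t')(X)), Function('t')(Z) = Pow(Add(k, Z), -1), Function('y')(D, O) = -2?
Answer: -375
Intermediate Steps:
k = -2
Function('t')(Z) = Pow(Add(-2, Z), -1)
Function('E')(X) = Add(Pow(Add(-2, X), -1), Mul(2, Pow(X, 2))) (Function('E')(X) = Add(Add(Pow(X, 2), Mul(X, X)), Pow(Add(-2, X), -1)) = Add(Add(Pow(X, 2), Pow(X, 2)), Pow(Add(-2, X), -1)) = Add(Mul(2, Pow(X, 2)), Pow(Add(-2, X), -1)) = Add(Pow(Add(-2, X), -1), Mul(2, Pow(X, 2))))
Mul(Add(Function('o')(8, -5), Add(4, Mul(-5, Function('E')(1)))), -75) = Mul(Add(6, Add(4, Mul(-5, Mul(Pow(Add(-2, 1), -1), Add(1, Mul(2, Pow(1, 2), Add(-2, 1))))))), -75) = Mul(Add(6, Add(4, Mul(-5, Mul(Pow(-1, -1), Add(1, Mul(2, 1, -1)))))), -75) = Mul(Add(6, Add(4, Mul(-5, Mul(-1, Add(1, -2))))), -75) = Mul(Add(6, Add(4, Mul(-5, Mul(-1, -1)))), -75) = Mul(Add(6, Add(4, Mul(-5, 1))), -75) = Mul(Add(6, Add(4, -5)), -75) = Mul(Add(6, -1), -75) = Mul(5, -75) = -375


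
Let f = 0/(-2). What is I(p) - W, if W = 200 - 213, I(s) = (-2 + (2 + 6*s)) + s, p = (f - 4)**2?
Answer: 125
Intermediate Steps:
f = 0 (f = 0*(-1/2) = 0)
p = 16 (p = (0 - 4)**2 = (-4)**2 = 16)
I(s) = 7*s (I(s) = 6*s + s = 7*s)
W = -13
I(p) - W = 7*16 - 1*(-13) = 112 + 13 = 125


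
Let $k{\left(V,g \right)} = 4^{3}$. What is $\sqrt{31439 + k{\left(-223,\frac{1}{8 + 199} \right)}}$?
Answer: $\sqrt{31503} \approx 177.49$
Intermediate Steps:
$k{\left(V,g \right)} = 64$
$\sqrt{31439 + k{\left(-223,\frac{1}{8 + 199} \right)}} = \sqrt{31439 + 64} = \sqrt{31503}$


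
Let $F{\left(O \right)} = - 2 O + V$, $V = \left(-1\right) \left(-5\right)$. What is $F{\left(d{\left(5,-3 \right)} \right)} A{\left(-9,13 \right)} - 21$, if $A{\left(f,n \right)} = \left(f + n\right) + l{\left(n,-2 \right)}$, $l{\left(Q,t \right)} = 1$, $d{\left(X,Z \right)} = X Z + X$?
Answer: $104$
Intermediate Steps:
$d{\left(X,Z \right)} = X + X Z$
$V = 5$
$F{\left(O \right)} = 5 - 2 O$ ($F{\left(O \right)} = - 2 O + 5 = 5 - 2 O$)
$A{\left(f,n \right)} = 1 + f + n$ ($A{\left(f,n \right)} = \left(f + n\right) + 1 = 1 + f + n$)
$F{\left(d{\left(5,-3 \right)} \right)} A{\left(-9,13 \right)} - 21 = \left(5 - 2 \cdot 5 \left(1 - 3\right)\right) \left(1 - 9 + 13\right) - 21 = \left(5 - 2 \cdot 5 \left(-2\right)\right) 5 - 21 = \left(5 - -20\right) 5 - 21 = \left(5 + 20\right) 5 - 21 = 25 \cdot 5 - 21 = 125 - 21 = 104$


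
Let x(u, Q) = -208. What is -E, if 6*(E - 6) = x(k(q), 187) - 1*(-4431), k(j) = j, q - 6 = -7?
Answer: -4259/6 ≈ -709.83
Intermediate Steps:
q = -1 (q = 6 - 7 = -1)
E = 4259/6 (E = 6 + (-208 - 1*(-4431))/6 = 6 + (-208 + 4431)/6 = 6 + (⅙)*4223 = 6 + 4223/6 = 4259/6 ≈ 709.83)
-E = -1*4259/6 = -4259/6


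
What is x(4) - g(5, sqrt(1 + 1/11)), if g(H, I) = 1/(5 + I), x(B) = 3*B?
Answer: 3101/263 + 2*sqrt(33)/263 ≈ 11.835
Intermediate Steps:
x(4) - g(5, sqrt(1 + 1/11)) = 3*4 - 1/(5 + sqrt(1 + 1/11)) = 12 - 1/(5 + sqrt(1 + 1/11)) = 12 - 1/(5 + sqrt(12/11)) = 12 - 1/(5 + 2*sqrt(33)/11)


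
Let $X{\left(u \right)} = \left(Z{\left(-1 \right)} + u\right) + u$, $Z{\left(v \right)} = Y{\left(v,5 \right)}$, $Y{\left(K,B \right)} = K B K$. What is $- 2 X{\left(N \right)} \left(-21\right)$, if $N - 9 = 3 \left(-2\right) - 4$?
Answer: $126$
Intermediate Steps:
$Y{\left(K,B \right)} = B K^{2}$ ($Y{\left(K,B \right)} = B K K = B K^{2}$)
$Z{\left(v \right)} = 5 v^{2}$
$N = -1$ ($N = 9 + \left(3 \left(-2\right) - 4\right) = 9 - 10 = -1$)
$X{\left(u \right)} = 5 + 2 u$ ($X{\left(u \right)} = \left(5 \left(-1\right)^{2} + u\right) + u = \left(5 \cdot 1 + u\right) + u = \left(5 + u\right) + u = 5 + 2 u$)
$- 2 X{\left(N \right)} \left(-21\right) = - 2 \left(5 + 2 \left(-1\right)\right) \left(-21\right) = - 2 \left(5 - 2\right) \left(-21\right) = \left(-2\right) 3 \left(-21\right) = \left(-6\right) \left(-21\right) = 126$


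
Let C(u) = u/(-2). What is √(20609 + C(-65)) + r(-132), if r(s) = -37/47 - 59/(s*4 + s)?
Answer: -21647/31020 + 3*√9174/2 ≈ 142.97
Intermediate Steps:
r(s) = -37/47 - 59/(5*s) (r(s) = -37*1/47 - 59/(4*s + s) = -37/47 - 59*1/(5*s) = -37/47 - 59/(5*s))
C(u) = -u/2 (C(u) = u*(-½) = -u/2)
√(20609 + C(-65)) + r(-132) = √(20609 - ½*(-65)) + (1/235)*(-2773 - 185*(-132))/(-132) = √(20609 + 65/2) + (1/235)*(-1/132)*(-2773 + 24420) = √(41283/2) + (1/235)*(-1/132)*21647 = 3*√9174/2 - 21647/31020 = -21647/31020 + 3*√9174/2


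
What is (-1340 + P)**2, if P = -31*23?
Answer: 4214809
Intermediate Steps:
P = -713
(-1340 + P)**2 = (-1340 - 713)**2 = (-2053)**2 = 4214809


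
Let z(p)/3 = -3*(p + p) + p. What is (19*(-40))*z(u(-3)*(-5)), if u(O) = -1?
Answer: 57000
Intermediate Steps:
z(p) = -15*p (z(p) = 3*(-3*(p + p) + p) = 3*(-6*p + p) = 3*(-5*p) = -15*p)
(19*(-40))*z(u(-3)*(-5)) = (19*(-40))*(-(-15)*(-5)) = -(-11400)*5 = -760*(-75) = 57000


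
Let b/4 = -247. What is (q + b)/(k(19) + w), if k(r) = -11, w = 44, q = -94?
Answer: -1082/33 ≈ -32.788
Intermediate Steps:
b = -988 (b = 4*(-247) = -988)
(q + b)/(k(19) + w) = (-94 - 988)/(-11 + 44) = -1082/33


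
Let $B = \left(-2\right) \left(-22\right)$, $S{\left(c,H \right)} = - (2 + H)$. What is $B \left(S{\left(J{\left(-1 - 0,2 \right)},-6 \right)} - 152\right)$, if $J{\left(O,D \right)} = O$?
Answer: $-6512$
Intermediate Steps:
$S{\left(c,H \right)} = -2 - H$
$B = 44$
$B \left(S{\left(J{\left(-1 - 0,2 \right)},-6 \right)} - 152\right) = 44 \left(\left(-2 - -6\right) - 152\right) = 44 \left(\left(-2 + 6\right) - 152\right) = 44 \left(4 - 152\right) = 44 \left(-148\right) = -6512$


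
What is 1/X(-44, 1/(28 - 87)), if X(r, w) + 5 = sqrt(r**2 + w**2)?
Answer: 17405/6652192 + 59*sqrt(6739217)/6652192 ≈ 0.025641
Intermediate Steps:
X(r, w) = -5 + sqrt(r**2 + w**2)
1/X(-44, 1/(28 - 87)) = 1/(-5 + sqrt((-44)**2 + (1/(28 - 87))**2)) = 1/(-5 + sqrt(1936 + (1/(-59))**2)) = 1/(-5 + sqrt(1936 + (-1/59)**2)) = 1/(-5 + sqrt(1936 + 1/3481)) = 1/(-5 + sqrt(6739217/3481)) = 1/(-5 + sqrt(6739217)/59)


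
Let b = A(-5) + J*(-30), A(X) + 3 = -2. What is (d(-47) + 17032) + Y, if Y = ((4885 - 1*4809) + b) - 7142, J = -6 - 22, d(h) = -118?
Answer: 10683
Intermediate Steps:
A(X) = -5 (A(X) = -3 - 2 = -5)
J = -28
b = 835 (b = -5 - 28*(-30) = -5 + 840 = 835)
Y = -6231 (Y = ((4885 - 1*4809) + 835) - 7142 = ((4885 - 4809) + 835) - 7142 = (76 + 835) - 7142 = 911 - 7142 = -6231)
(d(-47) + 17032) + Y = (-118 + 17032) - 6231 = 16914 - 6231 = 10683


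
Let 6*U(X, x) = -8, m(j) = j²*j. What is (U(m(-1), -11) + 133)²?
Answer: 156025/9 ≈ 17336.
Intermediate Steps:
m(j) = j³
U(X, x) = -4/3 (U(X, x) = (⅙)*(-8) = -4/3)
(U(m(-1), -11) + 133)² = (-4/3 + 133)² = (395/3)² = 156025/9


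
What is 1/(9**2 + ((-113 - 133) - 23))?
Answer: -1/188 ≈ -0.0053191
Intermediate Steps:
1/(9**2 + ((-113 - 133) - 23)) = 1/(81 + (-246 - 23)) = 1/(81 - 269) = 1/(-188) = -1/188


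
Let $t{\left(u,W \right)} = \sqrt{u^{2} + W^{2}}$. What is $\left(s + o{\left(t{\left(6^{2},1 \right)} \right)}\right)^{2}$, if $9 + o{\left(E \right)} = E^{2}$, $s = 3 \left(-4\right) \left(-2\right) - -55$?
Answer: $1868689$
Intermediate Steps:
$t{\left(u,W \right)} = \sqrt{W^{2} + u^{2}}$
$s = 79$ ($s = \left(-12\right) \left(-2\right) + 55 = 24 + 55 = 79$)
$o{\left(E \right)} = -9 + E^{2}$
$\left(s + o{\left(t{\left(6^{2},1 \right)} \right)}\right)^{2} = \left(79 - \left(9 - \left(\sqrt{1^{2} + \left(6^{2}\right)^{2}}\right)^{2}\right)\right)^{2} = \left(79 - \left(9 - \left(\sqrt{1 + 36^{2}}\right)^{2}\right)\right)^{2} = \left(79 - \left(9 - \left(\sqrt{1 + 1296}\right)^{2}\right)\right)^{2} = \left(79 - \left(9 - \left(\sqrt{1297}\right)^{2}\right)\right)^{2} = \left(79 + \left(-9 + 1297\right)\right)^{2} = \left(79 + 1288\right)^{2} = 1367^{2} = 1868689$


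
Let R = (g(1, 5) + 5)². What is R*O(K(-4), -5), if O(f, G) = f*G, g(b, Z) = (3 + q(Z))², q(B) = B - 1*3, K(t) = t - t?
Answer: 0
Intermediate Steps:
K(t) = 0
q(B) = -3 + B (q(B) = B - 3 = -3 + B)
g(b, Z) = Z² (g(b, Z) = (3 + (-3 + Z))² = Z²)
O(f, G) = G*f
R = 900 (R = (5² + 5)² = (25 + 5)² = 30² = 900)
R*O(K(-4), -5) = 900*(-5*0) = 900*0 = 0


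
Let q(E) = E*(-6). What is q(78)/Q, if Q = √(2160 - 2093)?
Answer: -468*√67/67 ≈ -57.175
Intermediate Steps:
q(E) = -6*E
Q = √67 ≈ 8.1853
q(78)/Q = (-6*78)/(√67) = -468*√67/67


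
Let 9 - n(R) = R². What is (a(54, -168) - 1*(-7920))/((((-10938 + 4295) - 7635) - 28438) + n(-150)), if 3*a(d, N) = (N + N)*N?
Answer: -26736/65207 ≈ -0.41002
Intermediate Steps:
a(d, N) = 2*N²/3 (a(d, N) = ((N + N)*N)/3 = ((2*N)*N)/3 = (2*N²)/3 = 2*N²/3)
n(R) = 9 - R²
(a(54, -168) - 1*(-7920))/((((-10938 + 4295) - 7635) - 28438) + n(-150)) = ((⅔)*(-168)² - 1*(-7920))/((((-10938 + 4295) - 7635) - 28438) + (9 - 1*(-150)²)) = ((⅔)*28224 + 7920)/(((-6643 - 7635) - 28438) + (9 - 1*22500)) = (18816 + 7920)/((-14278 - 28438) + (9 - 22500)) = 26736/(-42716 - 22491) = 26736/(-65207) = 26736*(-1/65207) = -26736/65207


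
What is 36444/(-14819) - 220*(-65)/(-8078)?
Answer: -36164738/8550563 ≈ -4.2295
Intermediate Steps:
36444/(-14819) - 220*(-65)/(-8078) = 36444*(-1/14819) + 14300*(-1/8078) = -36444/14819 - 7150/4039 = -36164738/8550563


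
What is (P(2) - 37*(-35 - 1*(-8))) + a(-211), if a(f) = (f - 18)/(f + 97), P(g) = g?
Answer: 114343/114 ≈ 1003.0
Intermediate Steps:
a(f) = (-18 + f)/(97 + f)
(P(2) - 37*(-35 - 1*(-8))) + a(-211) = (2 - 37*(-35 - 1*(-8))) + (-18 - 211)/(97 - 211) = (2 - 37*(-35 + 8)) - 229/(-114) = (2 - 37*(-27)) - 1/114*(-229) = (2 + 999) + 229/114 = 1001 + 229/114 = 114343/114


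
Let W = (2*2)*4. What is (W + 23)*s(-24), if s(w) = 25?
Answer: 975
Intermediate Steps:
W = 16 (W = 4*4 = 16)
(W + 23)*s(-24) = (16 + 23)*25 = 39*25 = 975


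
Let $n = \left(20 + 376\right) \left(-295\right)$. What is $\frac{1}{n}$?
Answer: $- \frac{1}{116820} \approx -8.5602 \cdot 10^{-6}$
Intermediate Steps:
$n = -116820$ ($n = 396 \left(-295\right) = -116820$)
$\frac{1}{n} = \frac{1}{-116820} = - \frac{1}{116820}$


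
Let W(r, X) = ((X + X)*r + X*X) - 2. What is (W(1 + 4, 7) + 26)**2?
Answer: 20449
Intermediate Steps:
W(r, X) = -2 + X**2 + 2*X*r (W(r, X) = ((2*X)*r + X**2) - 2 = (2*X*r + X**2) - 2 = (X**2 + 2*X*r) - 2 = -2 + X**2 + 2*X*r)
(W(1 + 4, 7) + 26)**2 = ((-2 + 7**2 + 2*7*(1 + 4)) + 26)**2 = ((-2 + 49 + 2*7*5) + 26)**2 = ((-2 + 49 + 70) + 26)**2 = (117 + 26)**2 = 143**2 = 20449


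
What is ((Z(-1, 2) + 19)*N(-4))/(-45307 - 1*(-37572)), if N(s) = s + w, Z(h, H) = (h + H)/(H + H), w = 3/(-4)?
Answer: 209/17680 ≈ 0.011821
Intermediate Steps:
w = -¾ (w = 3*(-¼) = -¾ ≈ -0.75000)
Z(h, H) = (H + h)/(2*H) (Z(h, H) = (H + h)/((2*H)) = (H + h)*(1/(2*H)) = (H + h)/(2*H))
N(s) = -¾ + s (N(s) = s - ¾ = -¾ + s)
((Z(-1, 2) + 19)*N(-4))/(-45307 - 1*(-37572)) = (((½)*(2 - 1)/2 + 19)*(-¾ - 4))/(-45307 - 1*(-37572)) = (((½)*(½)*1 + 19)*(-19/4))/(-45307 + 37572) = ((¼ + 19)*(-19/4))/(-7735) = ((77/4)*(-19/4))*(-1/7735) = -1463/16*(-1/7735) = 209/17680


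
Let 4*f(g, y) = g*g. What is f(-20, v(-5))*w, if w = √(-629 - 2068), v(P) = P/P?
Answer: 100*I*√2697 ≈ 5193.3*I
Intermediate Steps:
v(P) = 1
f(g, y) = g²/4 (f(g, y) = (g*g)/4 = g²/4)
w = I*√2697 (w = √(-2697) = I*√2697 ≈ 51.933*I)
f(-20, v(-5))*w = ((¼)*(-20)²)*(I*√2697) = ((¼)*400)*(I*√2697) = 100*(I*√2697) = 100*I*√2697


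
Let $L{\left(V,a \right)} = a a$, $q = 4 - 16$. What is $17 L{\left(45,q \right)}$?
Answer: $2448$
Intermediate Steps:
$q = -12$ ($q = 4 - 16 = -12$)
$L{\left(V,a \right)} = a^{2}$
$17 L{\left(45,q \right)} = 17 \left(-12\right)^{2} = 17 \cdot 144 = 2448$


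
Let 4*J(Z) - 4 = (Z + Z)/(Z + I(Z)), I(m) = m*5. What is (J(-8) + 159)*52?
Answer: 24973/3 ≈ 8324.3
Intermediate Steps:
I(m) = 5*m
J(Z) = 13/12 (J(Z) = 1 + ((Z + Z)/(Z + 5*Z))/4 = 1 + ((2*Z)/((6*Z)))/4 = 1 + ((2*Z)*(1/(6*Z)))/4 = 1 + (¼)*(⅓) = 1 + 1/12 = 13/12)
(J(-8) + 159)*52 = (13/12 + 159)*52 = (1921/12)*52 = 24973/3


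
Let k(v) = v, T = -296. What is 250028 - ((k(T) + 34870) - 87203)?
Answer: 302657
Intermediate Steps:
250028 - ((k(T) + 34870) - 87203) = 250028 - ((-296 + 34870) - 87203) = 250028 - (34574 - 87203) = 250028 - 1*(-52629) = 250028 + 52629 = 302657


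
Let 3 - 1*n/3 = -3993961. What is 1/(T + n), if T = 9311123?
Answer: 1/21293015 ≈ 4.6964e-8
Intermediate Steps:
n = 11981892 (n = 9 - 3*(-3993961) = 9 + 11981883 = 11981892)
1/(T + n) = 1/(9311123 + 11981892) = 1/21293015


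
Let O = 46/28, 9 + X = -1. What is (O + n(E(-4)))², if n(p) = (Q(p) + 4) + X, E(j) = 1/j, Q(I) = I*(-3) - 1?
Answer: 16641/784 ≈ 21.226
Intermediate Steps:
Q(I) = -1 - 3*I (Q(I) = -3*I - 1 = -1 - 3*I)
X = -10 (X = -9 - 1 = -10)
O = 23/14 (O = 46*(1/28) = 23/14 ≈ 1.6429)
n(p) = -7 - 3*p (n(p) = ((-1 - 3*p) + 4) - 10 = (3 - 3*p) - 10 = -7 - 3*p)
(O + n(E(-4)))² = (23/14 + (-7 - 3/(-4)))² = (23/14 + (-7 - 3*(-¼)))² = (23/14 + (-7 + ¾))² = (23/14 - 25/4)² = (-129/28)² = 16641/784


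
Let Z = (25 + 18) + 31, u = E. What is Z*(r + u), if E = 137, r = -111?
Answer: 1924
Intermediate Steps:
u = 137
Z = 74 (Z = 43 + 31 = 74)
Z*(r + u) = 74*(-111 + 137) = 74*26 = 1924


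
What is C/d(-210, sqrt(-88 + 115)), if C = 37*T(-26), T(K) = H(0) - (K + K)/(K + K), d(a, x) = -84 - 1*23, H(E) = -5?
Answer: 222/107 ≈ 2.0748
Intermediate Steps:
d(a, x) = -107 (d(a, x) = -84 - 23 = -107)
T(K) = -6 (T(K) = -5 - (K + K)/(K + K) = -5 - 2*K/(2*K) = -5 - 2*K*1/(2*K) = -5 - 1*1 = -5 - 1 = -6)
C = -222 (C = 37*(-6) = -222)
C/d(-210, sqrt(-88 + 115)) = -222/(-107) = -222*(-1/107) = 222/107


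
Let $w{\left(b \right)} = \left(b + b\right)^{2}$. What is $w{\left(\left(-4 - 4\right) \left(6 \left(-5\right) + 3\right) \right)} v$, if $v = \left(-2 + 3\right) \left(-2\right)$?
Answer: $-373248$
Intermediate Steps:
$w{\left(b \right)} = 4 b^{2}$ ($w{\left(b \right)} = \left(2 b\right)^{2} = 4 b^{2}$)
$v = -2$ ($v = 1 \left(-2\right) = -2$)
$w{\left(\left(-4 - 4\right) \left(6 \left(-5\right) + 3\right) \right)} v = 4 \left(\left(-4 - 4\right) \left(6 \left(-5\right) + 3\right)\right)^{2} \left(-2\right) = 4 \left(- 8 \left(-30 + 3\right)\right)^{2} \left(-2\right) = 4 \left(\left(-8\right) \left(-27\right)\right)^{2} \left(-2\right) = 4 \cdot 216^{2} \left(-2\right) = 4 \cdot 46656 \left(-2\right) = 186624 \left(-2\right) = -373248$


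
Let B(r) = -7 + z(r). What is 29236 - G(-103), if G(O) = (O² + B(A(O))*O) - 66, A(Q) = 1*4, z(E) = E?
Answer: 18384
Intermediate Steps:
A(Q) = 4
B(r) = -7 + r
G(O) = -66 + O² - 3*O (G(O) = (O² + (-7 + 4)*O) - 66 = (O² - 3*O) - 66 = -66 + O² - 3*O)
29236 - G(-103) = 29236 - (-66 + (-103)² - 3*(-103)) = 29236 - (-66 + 10609 + 309) = 29236 - 1*10852 = 29236 - 10852 = 18384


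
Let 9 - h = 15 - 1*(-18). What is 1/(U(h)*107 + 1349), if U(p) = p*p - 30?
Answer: 1/59771 ≈ 1.6731e-5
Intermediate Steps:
h = -24 (h = 9 - (15 - 1*(-18)) = 9 - (15 + 18) = 9 - 1*33 = 9 - 33 = -24)
U(p) = -30 + p**2 (U(p) = p**2 - 30 = -30 + p**2)
1/(U(h)*107 + 1349) = 1/((-30 + (-24)**2)*107 + 1349) = 1/((-30 + 576)*107 + 1349) = 1/(546*107 + 1349) = 1/(58422 + 1349) = 1/59771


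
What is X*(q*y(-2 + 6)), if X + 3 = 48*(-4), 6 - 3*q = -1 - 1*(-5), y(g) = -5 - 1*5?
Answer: 1300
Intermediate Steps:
y(g) = -10 (y(g) = -5 - 5 = -10)
q = 2/3 (q = 2 - (-1 - 1*(-5))/3 = 2 - (-1 + 5)/3 = 2 - 1/3*4 = 2 - 4/3 = 2/3 ≈ 0.66667)
X = -195 (X = -3 + 48*(-4) = -3 - 192 = -195)
X*(q*y(-2 + 6)) = -130*(-10) = -195*(-20/3) = 1300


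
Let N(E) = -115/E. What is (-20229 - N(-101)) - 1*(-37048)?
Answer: 1698604/101 ≈ 16818.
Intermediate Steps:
(-20229 - N(-101)) - 1*(-37048) = (-20229 - (-115)/(-101)) - 1*(-37048) = (-20229 - (-115)*(-1)/101) + 37048 = (-20229 - 1*115/101) + 37048 = (-20229 - 115/101) + 37048 = -2043244/101 + 37048 = 1698604/101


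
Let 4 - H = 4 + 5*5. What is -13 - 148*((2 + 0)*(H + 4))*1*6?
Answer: 37283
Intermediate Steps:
H = -25 (H = 4 - (4 + 5*5) = 4 - (4 + 25) = 4 - 1*29 = 4 - 29 = -25)
-13 - 148*((2 + 0)*(H + 4))*1*6 = -13 - 148*((2 + 0)*(-25 + 4))*1*6 = -13 - 148*(2*(-21))*1*6 = -13 - 148*(-42*1)*6 = -13 - (-6216)*6 = -13 - 148*(-252) = -13 + 37296 = 37283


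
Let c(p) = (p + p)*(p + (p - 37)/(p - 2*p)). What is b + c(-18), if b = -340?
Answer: 418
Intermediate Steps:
c(p) = 2*p*(p - (-37 + p)/p) (c(p) = (2*p)*(p + (-37 + p)/((-p))) = (2*p)*(p + (-37 + p)*(-1/p)) = (2*p)*(p - (-37 + p)/p) = 2*p*(p - (-37 + p)/p))
b + c(-18) = -340 + (74 - 2*(-18) + 2*(-18)²) = -340 + (74 + 36 + 2*324) = -340 + (74 + 36 + 648) = -340 + 758 = 418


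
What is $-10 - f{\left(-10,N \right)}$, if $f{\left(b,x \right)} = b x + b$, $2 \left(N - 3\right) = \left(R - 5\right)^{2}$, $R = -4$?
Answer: $435$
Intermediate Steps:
$N = \frac{87}{2}$ ($N = 3 + \frac{\left(-4 - 5\right)^{2}}{2} = 3 + \frac{\left(-9\right)^{2}}{2} = 3 + \frac{1}{2} \cdot 81 = 3 + \frac{81}{2} = \frac{87}{2} \approx 43.5$)
$f{\left(b,x \right)} = b + b x$
$-10 - f{\left(-10,N \right)} = -10 - - 10 \left(1 + \frac{87}{2}\right) = -10 - \left(-10\right) \frac{89}{2} = -10 - -445 = -10 + 445 = 435$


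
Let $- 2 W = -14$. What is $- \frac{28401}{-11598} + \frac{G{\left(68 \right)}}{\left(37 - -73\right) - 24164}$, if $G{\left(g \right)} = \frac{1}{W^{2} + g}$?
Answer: $\frac{6660786160}{2720038347} \approx 2.4488$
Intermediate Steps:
$W = 7$ ($W = \left(- \frac{1}{2}\right) \left(-14\right) = 7$)
$G{\left(g \right)} = \frac{1}{49 + g}$ ($G{\left(g \right)} = \frac{1}{7^{2} + g} = \frac{1}{49 + g}$)
$- \frac{28401}{-11598} + \frac{G{\left(68 \right)}}{\left(37 - -73\right) - 24164} = - \frac{28401}{-11598} + \frac{1}{\left(49 + 68\right) \left(\left(37 - -73\right) - 24164\right)} = \left(-28401\right) \left(- \frac{1}{11598}\right) + \frac{1}{117 \left(\left(37 + 73\right) - 24164\right)} = \frac{9467}{3866} + \frac{1}{117 \left(110 - 24164\right)} = \frac{9467}{3866} + \frac{1}{117 \left(-24054\right)} = \frac{9467}{3866} + \frac{1}{117} \left(- \frac{1}{24054}\right) = \frac{9467}{3866} - \frac{1}{2814318} = \frac{6660786160}{2720038347}$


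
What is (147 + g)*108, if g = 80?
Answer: 24516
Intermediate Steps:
(147 + g)*108 = (147 + 80)*108 = 227*108 = 24516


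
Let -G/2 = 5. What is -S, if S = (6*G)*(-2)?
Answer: -120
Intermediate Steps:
G = -10 (G = -2*5 = -10)
S = 120 (S = (6*(-10))*(-2) = -60*(-2) = 120)
-S = -1*120 = -120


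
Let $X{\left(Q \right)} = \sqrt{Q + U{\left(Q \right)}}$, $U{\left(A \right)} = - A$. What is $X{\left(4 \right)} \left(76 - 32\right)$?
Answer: $0$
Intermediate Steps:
$X{\left(Q \right)} = 0$ ($X{\left(Q \right)} = \sqrt{Q - Q} = \sqrt{0} = 0$)
$X{\left(4 \right)} \left(76 - 32\right) = 0 \left(76 - 32\right) = 0 \cdot 44 = 0$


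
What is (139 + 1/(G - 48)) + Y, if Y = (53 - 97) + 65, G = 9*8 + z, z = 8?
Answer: 5121/32 ≈ 160.03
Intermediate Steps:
G = 80 (G = 9*8 + 8 = 72 + 8 = 80)
Y = 21 (Y = -44 + 65 = 21)
(139 + 1/(G - 48)) + Y = (139 + 1/(80 - 48)) + 21 = (139 + 1/32) + 21 = 4449/32 + 21 = 5121/32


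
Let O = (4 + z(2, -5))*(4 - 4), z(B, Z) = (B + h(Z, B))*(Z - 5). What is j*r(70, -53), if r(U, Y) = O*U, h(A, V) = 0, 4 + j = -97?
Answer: 0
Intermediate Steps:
j = -101 (j = -4 - 97 = -101)
z(B, Z) = B*(-5 + Z) (z(B, Z) = (B + 0)*(Z - 5) = B*(-5 + Z))
O = 0 (O = (4 + 2*(-5 - 5))*(4 - 4) = (4 + 2*(-10))*0 = (4 - 20)*0 = -16*0 = 0)
r(U, Y) = 0 (r(U, Y) = 0*U = 0)
j*r(70, -53) = -101*0 = 0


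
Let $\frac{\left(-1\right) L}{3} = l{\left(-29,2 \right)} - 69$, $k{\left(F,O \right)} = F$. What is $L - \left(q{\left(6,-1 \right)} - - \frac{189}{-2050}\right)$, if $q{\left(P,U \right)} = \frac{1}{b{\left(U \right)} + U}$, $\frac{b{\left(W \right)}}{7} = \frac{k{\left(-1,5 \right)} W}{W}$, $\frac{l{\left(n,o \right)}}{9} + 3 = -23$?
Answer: $\frac{7455581}{8200} \approx 909.22$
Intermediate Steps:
$l{\left(n,o \right)} = -234$ ($l{\left(n,o \right)} = -27 + 9 \left(-23\right) = -27 - 207 = -234$)
$L = 909$ ($L = - 3 \left(-234 - 69\right) = \left(-3\right) \left(-303\right) = 909$)
$b{\left(W \right)} = -7$ ($b{\left(W \right)} = 7 \frac{\left(-1\right) W}{W} = 7 \left(-1\right) = -7$)
$q{\left(P,U \right)} = \frac{1}{-7 + U}$
$L - \left(q{\left(6,-1 \right)} - - \frac{189}{-2050}\right) = 909 - \left(\frac{1}{-7 - 1} - - \frac{189}{-2050}\right) = 909 - \left(\frac{1}{-8} - \left(-189\right) \left(- \frac{1}{2050}\right)\right) = 909 - \left(- \frac{1}{8} - \frac{189}{2050}\right) = 909 - - \frac{1781}{8200} = 909 + \frac{1781}{8200} = \frac{7455581}{8200}$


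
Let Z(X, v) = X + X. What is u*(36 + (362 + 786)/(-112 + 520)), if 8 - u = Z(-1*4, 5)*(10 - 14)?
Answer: -15836/17 ≈ -931.53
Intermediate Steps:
Z(X, v) = 2*X
u = -24 (u = 8 - 2*(-1*4)*(10 - 14) = 8 - 2*(-4)*(-4) = 8 - (-8)*(-4) = 8 - 1*32 = 8 - 32 = -24)
u*(36 + (362 + 786)/(-112 + 520)) = -24*(36 + (362 + 786)/(-112 + 520)) = -24*(36 + 1148/408) = -24*(36 + 1148*(1/408)) = -24*(36 + 287/102) = -24*3959/102 = -15836/17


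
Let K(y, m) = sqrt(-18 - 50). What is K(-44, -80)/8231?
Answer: 2*I*sqrt(17)/8231 ≈ 0.0010018*I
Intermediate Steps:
K(y, m) = 2*I*sqrt(17) (K(y, m) = sqrt(-68) = 2*I*sqrt(17))
K(-44, -80)/8231 = (2*I*sqrt(17))/8231 = (2*I*sqrt(17))*(1/8231) = 2*I*sqrt(17)/8231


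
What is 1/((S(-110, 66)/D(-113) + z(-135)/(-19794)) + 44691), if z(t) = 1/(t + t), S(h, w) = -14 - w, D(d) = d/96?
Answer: 603914940/27030607422053 ≈ 2.2342e-5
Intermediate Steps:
D(d) = d/96 (D(d) = d*(1/96) = d/96)
z(t) = 1/(2*t)
1/((S(-110, 66)/D(-113) + z(-135)/(-19794)) + 44691) = 1/(((-14 - 1*66)/(((1/96)*(-113))) + ((1/2)/(-135))/(-19794)) + 44691) = 1/(((-14 - 66)/(-113/96) + ((1/2)*(-1/135))*(-1/19794)) + 44691) = 1/((-80*(-96/113) - 1/270*(-1/19794)) + 44691) = 1/((7680/113 + 1/5344380) + 44691) = 1/(41044838513/603914940 + 44691) = 1/(27030607422053/603914940) = 603914940/27030607422053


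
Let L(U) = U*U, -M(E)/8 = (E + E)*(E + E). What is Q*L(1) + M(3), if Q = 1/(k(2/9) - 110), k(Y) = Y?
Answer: -284553/988 ≈ -288.01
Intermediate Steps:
M(E) = -32*E² (M(E) = -8*(E + E)*(E + E) = -8*2*E*2*E = -32*E²)
Q = -9/988 (Q = 1/(2/9 - 110) = 1/(-988/9) = -9/988 ≈ -0.0091093)
L(U) = U²
Q*L(1) + M(3) = -9/988*1² - 32*3² = -9/988*1 - 32*9 = -9/988 - 288 = -284553/988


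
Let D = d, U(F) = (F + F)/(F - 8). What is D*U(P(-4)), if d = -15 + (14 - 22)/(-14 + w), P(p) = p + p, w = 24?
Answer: -79/5 ≈ -15.800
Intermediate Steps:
P(p) = 2*p
U(F) = 2*F/(-8 + F) (U(F) = (2*F)/(-8 + F) = 2*F/(-8 + F))
d = -79/5 (d = -15 + (14 - 22)/(-14 + 24) = -15 - 8/10 = -15 - 8*1/10 = -15 - 4/5 = -79/5 ≈ -15.800)
D = -79/5 ≈ -15.800
D*U(P(-4)) = -158*2*(-4)/(5*(-8 + 2*(-4))) = -158*(-8)/(5*(-8 - 8)) = -158*(-8)/(5*(-16)) = -158*(-8)*(-1)/(5*16) = -79/5*1 = -79/5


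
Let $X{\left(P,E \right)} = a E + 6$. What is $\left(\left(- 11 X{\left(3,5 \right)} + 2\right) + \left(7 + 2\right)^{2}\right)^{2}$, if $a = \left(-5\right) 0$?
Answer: $289$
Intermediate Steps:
$a = 0$
$X{\left(P,E \right)} = 6$ ($X{\left(P,E \right)} = 0 E + 6 = 0 + 6 = 6$)
$\left(\left(- 11 X{\left(3,5 \right)} + 2\right) + \left(7 + 2\right)^{2}\right)^{2} = \left(\left(\left(-11\right) 6 + 2\right) + \left(7 + 2\right)^{2}\right)^{2} = \left(\left(-66 + 2\right) + 9^{2}\right)^{2} = \left(-64 + 81\right)^{2} = 17^{2} = 289$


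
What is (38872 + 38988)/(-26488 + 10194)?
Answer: -38930/8147 ≈ -4.7784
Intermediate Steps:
(38872 + 38988)/(-26488 + 10194) = 77860/(-16294) = 77860*(-1/16294) = -38930/8147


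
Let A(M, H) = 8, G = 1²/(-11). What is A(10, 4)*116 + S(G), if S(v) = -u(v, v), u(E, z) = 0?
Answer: 928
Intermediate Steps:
G = -1/11 (G = 1*(-1/11) = -1/11 ≈ -0.090909)
S(v) = 0 (S(v) = -1*0 = 0)
A(10, 4)*116 + S(G) = 8*116 + 0 = 928 + 0 = 928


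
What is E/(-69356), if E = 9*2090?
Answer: -9405/34678 ≈ -0.27121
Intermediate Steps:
E = 18810
E/(-69356) = 18810/(-69356) = 18810*(-1/69356) = -9405/34678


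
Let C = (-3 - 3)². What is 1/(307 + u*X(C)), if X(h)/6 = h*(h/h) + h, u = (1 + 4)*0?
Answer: 1/307 ≈ 0.0032573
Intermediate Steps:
u = 0 (u = 5*0 = 0)
C = 36 (C = (-6)² = 36)
X(h) = 12*h (X(h) = 6*(h*(h/h) + h) = 6*(h*1 + h) = 6*(h + h) = 6*(2*h) = 12*h)
1/(307 + u*X(C)) = 1/(307 + 0*(12*36)) = 1/(307 + 0*432) = 1/(307 + 0) = 1/307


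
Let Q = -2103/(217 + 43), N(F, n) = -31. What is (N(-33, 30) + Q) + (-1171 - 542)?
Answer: -455543/260 ≈ -1752.1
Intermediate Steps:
Q = -2103/260 ≈ -8.0885
(N(-33, 30) + Q) + (-1171 - 542) = (-31 - 2103/260) + (-1171 - 542) = -10163/260 - 1713 = -455543/260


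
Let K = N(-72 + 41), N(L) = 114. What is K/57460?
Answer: 57/28730 ≈ 0.0019840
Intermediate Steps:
K = 114
K/57460 = 114/57460 = 114*(1/57460) = 57/28730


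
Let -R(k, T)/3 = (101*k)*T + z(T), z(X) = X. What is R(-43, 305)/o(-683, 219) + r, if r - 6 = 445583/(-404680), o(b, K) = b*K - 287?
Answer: -12602503673/583143880 ≈ -21.611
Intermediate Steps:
o(b, K) = -287 + K*b (o(b, K) = K*b - 287 = -287 + K*b)
R(k, T) = -3*T - 303*T*k (R(k, T) = -3*((101*k)*T + T) = -3*(101*T*k + T) = -3*(T + 101*T*k) = -3*T - 303*T*k)
r = 1982497/404680 (r = 6 + 445583/(-404680) = 6 + 445583*(-1/404680) = 6 - 445583/404680 = 1982497/404680 ≈ 4.8989)
R(-43, 305)/o(-683, 219) + r = (3*305*(-1 - 101*(-43)))/(-287 + 219*(-683)) + 1982497/404680 = (3*305*(-1 + 4343))/(-287 - 149577) + 1982497/404680 = (3*305*4342)/(-149864) + 1982497/404680 = 3972930*(-1/149864) + 1982497/404680 = -152805/5764 + 1982497/404680 = -12602503673/583143880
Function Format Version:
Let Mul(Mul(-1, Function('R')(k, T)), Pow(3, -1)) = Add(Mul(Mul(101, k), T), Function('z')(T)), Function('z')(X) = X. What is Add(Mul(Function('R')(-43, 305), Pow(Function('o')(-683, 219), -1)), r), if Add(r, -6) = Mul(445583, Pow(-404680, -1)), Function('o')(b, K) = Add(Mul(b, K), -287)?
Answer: Rational(-12602503673, 583143880) ≈ -21.611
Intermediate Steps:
Function('o')(b, K) = Add(-287, Mul(K, b)) (Function('o')(b, K) = Add(Mul(K, b), -287) = Add(-287, Mul(K, b)))
Function('R')(k, T) = Add(Mul(-3, T), Mul(-303, T, k)) (Function('R')(k, T) = Mul(-3, Add(Mul(Mul(101, k), T), T)) = Mul(-3, Add(Mul(101, T, k), T)) = Mul(-3, Add(T, Mul(101, T, k))) = Add(Mul(-3, T), Mul(-303, T, k)))
r = Rational(1982497, 404680) (r = Add(6, Mul(445583, Pow(-404680, -1))) = Add(6, Mul(445583, Rational(-1, 404680))) = Add(6, Rational(-445583, 404680)) = Rational(1982497, 404680) ≈ 4.8989)
Add(Mul(Function('R')(-43, 305), Pow(Function('o')(-683, 219), -1)), r) = Add(Mul(Mul(3, 305, Add(-1, Mul(-101, -43))), Pow(Add(-287, Mul(219, -683)), -1)), Rational(1982497, 404680)) = Add(Mul(Mul(3, 305, Add(-1, 4343)), Pow(Add(-287, -149577), -1)), Rational(1982497, 404680)) = Add(Mul(Mul(3, 305, 4342), Pow(-149864, -1)), Rational(1982497, 404680)) = Add(Mul(3972930, Rational(-1, 149864)), Rational(1982497, 404680)) = Add(Rational(-152805, 5764), Rational(1982497, 404680)) = Rational(-12602503673, 583143880)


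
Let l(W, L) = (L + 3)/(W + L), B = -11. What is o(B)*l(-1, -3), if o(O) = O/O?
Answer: 0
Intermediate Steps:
l(W, L) = (3 + L)/(L + W)
o(O) = 1
o(B)*l(-1, -3) = 1*((3 - 3)/(-3 - 1)) = 1*(0/(-4)) = 1*(-1/4*0) = 1*0 = 0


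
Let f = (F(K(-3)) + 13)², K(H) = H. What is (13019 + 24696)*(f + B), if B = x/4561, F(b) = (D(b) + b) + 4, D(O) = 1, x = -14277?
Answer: 38165618820/4561 ≈ 8.3678e+6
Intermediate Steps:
F(b) = 5 + b (F(b) = (1 + b) + 4 = 5 + b)
f = 225 (f = ((5 - 3) + 13)² = (2 + 13)² = 15² = 225)
B = -14277/4561 ≈ -3.1302
(13019 + 24696)*(f + B) = (13019 + 24696)*(225 - 14277/4561) = 37715*(1011948/4561) = 38165618820/4561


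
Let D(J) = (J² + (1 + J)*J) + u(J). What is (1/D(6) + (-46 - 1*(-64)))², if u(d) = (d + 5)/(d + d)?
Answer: 290975364/896809 ≈ 324.46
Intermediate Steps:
u(d) = (5 + d)/(2*d) (u(d) = (5 + d)/((2*d)) = (5 + d)*(1/(2*d)) = (5 + d)/(2*d))
D(J) = J² + J*(1 + J) + (5 + J)/(2*J) (D(J) = (J² + (1 + J)*J) + (5 + J)/(2*J) = (J² + J*(1 + J)) + (5 + J)/(2*J) = J² + J*(1 + J) + (5 + J)/(2*J))
(1/D(6) + (-46 - 1*(-64)))² = (1/(½ + 6 + 2*6² + (5/2)/6) + (-46 - 1*(-64)))² = (1/(½ + 6 + 2*36 + (5/2)*(⅙)) + (-46 + 64))² = (1/(½ + 6 + 72 + 5/12) + 18)² = (1/(947/12) + 18)² = (12/947 + 18)² = (17058/947)² = 290975364/896809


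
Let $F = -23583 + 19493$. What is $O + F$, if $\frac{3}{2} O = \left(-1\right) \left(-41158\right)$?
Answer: $\frac{70046}{3} \approx 23349.0$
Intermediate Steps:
$F = -4090$
$O = \frac{82316}{3}$ ($O = \frac{2 \left(\left(-1\right) \left(-41158\right)\right)}{3} = \frac{2}{3} \cdot 41158 = \frac{82316}{3} \approx 27439.0$)
$O + F = \frac{82316}{3} - 4090 = \frac{70046}{3}$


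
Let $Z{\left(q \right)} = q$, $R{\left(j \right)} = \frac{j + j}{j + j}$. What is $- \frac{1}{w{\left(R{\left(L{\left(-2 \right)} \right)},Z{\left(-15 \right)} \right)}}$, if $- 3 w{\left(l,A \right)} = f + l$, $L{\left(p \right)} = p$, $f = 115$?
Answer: $\frac{3}{116} \approx 0.025862$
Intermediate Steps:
$R{\left(j \right)} = 1$ ($R{\left(j \right)} = \frac{2 j}{2 j} = 2 j \frac{1}{2 j} = 1$)
$w{\left(l,A \right)} = - \frac{115}{3} - \frac{l}{3}$ ($w{\left(l,A \right)} = - \frac{115 + l}{3} = - \frac{115}{3} - \frac{l}{3}$)
$- \frac{1}{w{\left(R{\left(L{\left(-2 \right)} \right)},Z{\left(-15 \right)} \right)}} = - \frac{1}{- \frac{115}{3} - \frac{1}{3}} = - \frac{1}{- \frac{116}{3}} = \left(-1\right) \left(- \frac{3}{116}\right) = \frac{3}{116}$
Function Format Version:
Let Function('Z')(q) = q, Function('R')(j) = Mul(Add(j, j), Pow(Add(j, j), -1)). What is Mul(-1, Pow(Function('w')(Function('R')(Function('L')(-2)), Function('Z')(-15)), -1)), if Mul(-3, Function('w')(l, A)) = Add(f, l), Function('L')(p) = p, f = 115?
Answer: Rational(3, 116) ≈ 0.025862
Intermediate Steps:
Function('R')(j) = 1 (Function('R')(j) = Mul(Mul(2, j), Pow(Mul(2, j), -1)) = Mul(Mul(2, j), Mul(Rational(1, 2), Pow(j, -1))) = 1)
Function('w')(l, A) = Add(Rational(-115, 3), Mul(Rational(-1, 3), l)) (Function('w')(l, A) = Mul(Rational(-1, 3), Add(115, l)) = Add(Rational(-115, 3), Mul(Rational(-1, 3), l)))
Mul(-1, Pow(Function('w')(Function('R')(Function('L')(-2)), Function('Z')(-15)), -1)) = Mul(-1, Pow(Add(Rational(-115, 3), Mul(Rational(-1, 3), 1)), -1)) = Mul(-1, Pow(Add(Rational(-115, 3), Rational(-1, 3)), -1)) = Mul(-1, Pow(Rational(-116, 3), -1)) = Mul(-1, Rational(-3, 116)) = Rational(3, 116)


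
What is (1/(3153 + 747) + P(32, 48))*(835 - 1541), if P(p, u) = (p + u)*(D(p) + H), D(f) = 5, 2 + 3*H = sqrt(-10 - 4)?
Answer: -159085451/650 - 56480*I*sqrt(14)/3 ≈ -2.4475e+5 - 70443.0*I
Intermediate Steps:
H = -2/3 + I*sqrt(14)/3 (H = -2/3 + sqrt(-10 - 4)/3 = -2/3 + sqrt(-14)/3 = -2/3 + (I*sqrt(14))/3 = -2/3 + I*sqrt(14)/3 ≈ -0.66667 + 1.2472*I)
P(p, u) = (13/3 + I*sqrt(14)/3)*(p + u) (P(p, u) = (p + u)*(5 + (-2/3 + I*sqrt(14)/3)) = (p + u)*(13/3 + I*sqrt(14)/3) = (13/3 + I*sqrt(14)/3)*(p + u))
(1/(3153 + 747) + P(32, 48))*(835 - 1541) = (1/(3153 + 747) + ((13/3)*32 + (13/3)*48 + (1/3)*I*32*sqrt(14) + (1/3)*I*48*sqrt(14)))*(835 - 1541) = (1/3900 + (416/3 + 208 + 32*I*sqrt(14)/3 + 16*I*sqrt(14)))*(-706) = (1/3900 + (1040/3 + 80*I*sqrt(14)/3))*(-706) = (450667/1300 + 80*I*sqrt(14)/3)*(-706) = -159085451/650 - 56480*I*sqrt(14)/3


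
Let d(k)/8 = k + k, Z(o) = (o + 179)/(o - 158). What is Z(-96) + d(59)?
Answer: 239693/254 ≈ 943.67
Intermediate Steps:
Z(o) = (179 + o)/(-158 + o)
d(k) = 16*k (d(k) = 8*(k + k) = 8*(2*k) = 16*k)
Z(-96) + d(59) = (179 - 96)/(-158 - 96) + 16*59 = 83/(-254) + 944 = -1/254*83 + 944 = -83/254 + 944 = 239693/254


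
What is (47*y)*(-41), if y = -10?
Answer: 19270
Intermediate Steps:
(47*y)*(-41) = (47*(-10))*(-41) = -470*(-41) = 19270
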